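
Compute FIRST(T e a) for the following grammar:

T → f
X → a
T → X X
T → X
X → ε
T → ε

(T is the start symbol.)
FIRST sets of the non-terminals involved (from the grammar, by fixed-point iteration):
  FIRST(T) = { 'a', 'f', ε }

To compute FIRST(T e a), process the symbols left to right:
Symbol T is a non-terminal. Add FIRST(T) \ {ε} = { 'a', 'f' }
T is nullable (ε ∈ FIRST(T)), continue to the next symbol.
Symbol e is a terminal. Add 'e' and stop.
FIRST(T e a) = { 'a', 'e', 'f' }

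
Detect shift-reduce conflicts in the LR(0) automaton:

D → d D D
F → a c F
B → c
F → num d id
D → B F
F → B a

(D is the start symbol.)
A shift-reduce conflict occurs when an LR(0) state has both:
  - a complete (reduce) item [A → α .] (dot at the end), and
  - a shift item [B → β . c γ] (dot before a terminal).

Augment with D' → D and build the canonical LR(0) collection (I0 = CLOSURE({[D' → . D]}), then GOTO on every symbol after a dot until no new states appear). It has 16 states:
  I0: { [B → . c], [D → . B F], [D → . d D D], [D' → . D] }  — shift
  I1: { [B → . c], [D → B . F], [F → . B a], [F → . a c F], [F → . num d id] }  — shift
  I2: { [D' → D .] }  — accept
  I3: { [B → c .] }  — reduce
  I4: { [B → . c], [D → . B F], [D → . d D D], [D → d . D D] }  — shift
  I5: { [B → . c], [D → . B F], [D → . d D D], [D → d D . D] }  — shift
  I6: { [D → d D D .] }  — reduce
  I7: { [F → B . a] }  — shift
  I8: { [D → B F .] }  — reduce
  I9: { [F → a . c F] }  — shift
  I10: { [F → num . d id] }  — shift
  I11: { [F → num d . id] }  — shift
  I12: { [F → num d id .] }  — reduce
  I13: { [B → . c], [F → . B a], [F → . a c F], [F → . num d id], [F → a c . F] }  — shift
  I14: { [F → a c F .] }  — reduce
  I15: { [F → B a .] }  — reduce

No state contains both a complete item and a shift item.

Answer: No shift-reduce conflicts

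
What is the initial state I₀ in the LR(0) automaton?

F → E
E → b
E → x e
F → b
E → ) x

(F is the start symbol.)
First, augment the grammar with F' → F
I₀ = CLOSURE({ [F' → . F] }):
  [F' → . F] has the dot before F: add [F → . E], [F → . b]
  [F → . E] has the dot before E: add [E → . b], [E → . x e], [E → . ) x]
No further items can be added.

I₀ = { [E → . ) x], [E → . b], [E → . x e], [F → . E], [F → . b], [F' → . F] }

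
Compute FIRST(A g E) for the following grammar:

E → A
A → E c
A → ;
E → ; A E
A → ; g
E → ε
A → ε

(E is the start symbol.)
FIRST sets of the non-terminals involved (from the grammar, by fixed-point iteration):
  FIRST(A) = { ';', 'c', ε }

To compute FIRST(A g E), process the symbols left to right:
Symbol A is a non-terminal. Add FIRST(A) \ {ε} = { ';', 'c' }
A is nullable (ε ∈ FIRST(A)), continue to the next symbol.
Symbol g is a terminal. Add 'g' and stop.
FIRST(A g E) = { ';', 'c', 'g' }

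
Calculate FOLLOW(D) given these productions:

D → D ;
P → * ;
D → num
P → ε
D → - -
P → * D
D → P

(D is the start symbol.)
To compute FOLLOW(D), find every occurrence of D on a right-hand side N → α D β: add FIRST(β) \ {ε}, and if β is empty or nullable also add FOLLOW(N). Iterate to a fixed point.

D is the start symbol, so $ ∈ FOLLOW(D).
In D → D ;: D is followed by ';', add FIRST(';') \ {ε} = { ';' }
In P → * D: D is at the end, add FOLLOW(P)

The FOLLOW sets referred to above (computed the same way, to a fixed point):
  FOLLOW(P) = { $, ';' }

Taking the union: FOLLOW(D) = { $, ';' }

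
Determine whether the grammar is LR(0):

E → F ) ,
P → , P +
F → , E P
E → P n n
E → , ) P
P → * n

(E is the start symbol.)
Yes, the grammar is LR(0)

A grammar is LR(0) if no state in the canonical LR(0) collection has:
  - both a shift item (dot before a terminal) and a complete item (shift-reduce conflict), or
  - two or more complete items (reduce-reduce conflict; the accept item [E' → E .] counts as a complete item here).

Augment with E' → E and build the canonical LR(0) collection (I0 = CLOSURE({[E' → . E]}), then GOTO on every symbol after a dot until no new states appear). It has 19 states:
  I0: { [E → . , ) P], [E → . F ) ,], [E → . P n n], [E' → . E], [F → . , E P], [P → . * n], [P → . , P +] }  — shift
  I1: { [P → * . n] }  — shift
  I2: { [E → , . ) P], [E → . , ) P], [E → . F ) ,], [E → . P n n], [F → , . E P], [F → . , E P], [P → , . P +], [P → . * n], [P → . , P +] }  — shift
  I3: { [E' → E .] }  — accept
  I4: { [E → F . ) ,] }  — shift
  I5: { [E → P . n n] }  — shift
  I6: { [E → P n . n] }  — shift
  I7: { [E → P n n .] }  — reduce
  I8: { [E → F ) . ,] }  — shift
  I9: { [E → F ) , .] }  — reduce
  I10: { [E → , ) . P], [P → . * n], [P → . , P +] }  — shift
  I11: { [F → , E . P], [P → . * n], [P → . , P +] }  — shift
  I12: { [E → P . n n], [P → , P . +] }  — shift
  I13: { [P → , P + .] }  — reduce
  I14: { [P → , . P +], [P → . * n], [P → . , P +] }  — shift
  I15: { [F → , E P .] }  — reduce
  I16: { [P → , P . +] }  — shift
  I17: { [E → , ) P .] }  — reduce
  I18: { [P → * n .] }  — reduce

Every state is either a pure shift/goto state or contains exactly one complete item and nothing to shift — no conflicts. The grammar is LR(0).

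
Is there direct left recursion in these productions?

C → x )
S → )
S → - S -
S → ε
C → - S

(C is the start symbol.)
No direct left recursion

Direct left recursion occurs when N → N α for some non-terminal N (the right-hand side begins with the left-hand side itself).

C → x ): starts with x
S → ): starts with ')'
S → - S -: starts with '-'
S → ε: starts with ε
C → - S: starts with '-'

No direct left recursion found.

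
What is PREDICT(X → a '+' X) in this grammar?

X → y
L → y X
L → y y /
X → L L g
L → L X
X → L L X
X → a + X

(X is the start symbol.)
{ 'a' }

PREDICT(X → a '+' X) = (FIRST(RHS) \ {ε}) ∪ (FOLLOW(X) if ε ∈ FIRST(RHS), i.e. RHS ⇒* ε)
FIRST(a '+' X) = { 'a' }
ε ∉ FIRST(a '+' X), so FOLLOW(X) is not added.
PREDICT(X → a '+' X) = { 'a' }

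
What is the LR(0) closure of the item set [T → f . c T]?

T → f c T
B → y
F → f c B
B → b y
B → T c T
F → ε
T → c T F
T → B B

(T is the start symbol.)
{ [T → f . c T] }

To compute CLOSURE, for each item [A → α.Bβ] where B is a non-terminal, add [B → .γ] for all productions B → γ; repeat for the newly added items until nothing changes.

Start with: [T → f . c T]
The dot precedes the terminal c, so nothing is added.

CLOSURE = { [T → f . c T] }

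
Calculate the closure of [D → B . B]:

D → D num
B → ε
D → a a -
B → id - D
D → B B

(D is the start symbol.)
{ [B → . id - D], [B → .], [D → B . B] }

To compute CLOSURE, for each item [A → α.Bβ] where B is a non-terminal, add [B → .γ] for all productions B → γ; repeat for the newly added items until nothing changes.

Start with: [D → B . B]
  [D → B . B] has the dot before B: add [B → .], [B → . id - D]
No further items can be added.

CLOSURE = { [B → . id - D], [B → .], [D → B . B] }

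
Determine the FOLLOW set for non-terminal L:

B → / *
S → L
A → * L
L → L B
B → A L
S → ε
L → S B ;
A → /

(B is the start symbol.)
{ $, '*', '/', ';' }

In S → L: L is at the end, add FOLLOW(S)
In A → * L: L is at the end, add FOLLOW(A)
In L → L B: L is followed by B, add FIRST(B) \ {ε} = { '*', '/' }
In B → A L: L is at the end, add FOLLOW(B)

The FOLLOW sets referred to above (computed the same way, to a fixed point):
  FOLLOW(S) = { '*', '/' }
  FOLLOW(A) = { '*', '/' }
  FOLLOW(B) = { $, '*', '/', ';' }

Taking the union: FOLLOW(L) = { $, '*', '/', ';' }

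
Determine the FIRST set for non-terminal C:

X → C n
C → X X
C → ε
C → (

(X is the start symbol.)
FIRST sets of the other non-terminals involved (by the same procedure, iterated to a fixed point):
  FIRST(X) = { '(', 'n' }

From C → X X:
  - X is a non-terminal: add FIRST(X) \ {ε} = { '(', 'n' }
    X is not nullable, so stop
From C → ε:
  - ε-production, so ε ∈ FIRST(C)
From C → (:
  - '(' is a terminal: add '(' and stop

Collecting: FIRST(C) = { '(', 'n', ε }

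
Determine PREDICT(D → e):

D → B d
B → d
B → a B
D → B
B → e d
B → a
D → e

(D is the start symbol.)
{ 'e' }

PREDICT(D → e) = (FIRST(RHS) \ {ε}) ∪ (FOLLOW(D) if ε ∈ FIRST(RHS), i.e. RHS ⇒* ε)
FIRST(e) = { 'e' }
ε ∉ FIRST(e), so FOLLOW(D) is not added.
PREDICT(D → e) = { 'e' }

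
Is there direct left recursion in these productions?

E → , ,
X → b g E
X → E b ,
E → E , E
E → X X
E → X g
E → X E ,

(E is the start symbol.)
Direct left recursion occurs when N → N α for some non-terminal N (the right-hand side begins with the left-hand side itself).

E → , ,: starts with ','
X → b g E: starts with b
X → E b ,: starts with E
E → E , E: LEFT RECURSIVE (starts with E)
E → X X: starts with X
E → X g: starts with X
E → X E ,: starts with X

The grammar has direct left recursion on: E.

Answer: Yes, E is left-recursive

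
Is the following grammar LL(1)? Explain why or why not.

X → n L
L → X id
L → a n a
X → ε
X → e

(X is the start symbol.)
A grammar is LL(1) if for each non-terminal N with multiple productions, the predict sets of those productions are pairwise disjoint, where PREDICT(N → α) = (FIRST(α) \ {ε}) ∪ (FOLLOW(N) if α ⇒* ε).

Relevant sets:
  FIRST(X) = { 'e', 'n', ε }
  FOLLOW(X) = { $, 'id' }

For X:
  PREDICT(X → n L) = { 'n' }
  PREDICT(X → ε) = { $, 'id' }
  PREDICT(X → e) = { 'e' }
For L:
  PREDICT(L → X id) = { 'e', 'id', 'n' }
  PREDICT(L → a n a) = { 'a' }

All predict sets are disjoint. The grammar IS LL(1).

Answer: Yes, the grammar is LL(1).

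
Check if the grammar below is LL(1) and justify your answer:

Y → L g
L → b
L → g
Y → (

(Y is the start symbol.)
Yes, the grammar is LL(1).

A grammar is LL(1) if for each non-terminal N with multiple productions, the predict sets of those productions are pairwise disjoint, where PREDICT(N → α) = (FIRST(α) \ {ε}) ∪ (FOLLOW(N) if α ⇒* ε).

Relevant sets:
  FIRST(L) = { 'b', 'g' }

For Y:
  PREDICT(Y → L g) = { 'b', 'g' }
  PREDICT(Y → '(') = { '(' }
For L:
  PREDICT(L → b) = { 'b' }
  PREDICT(L → g) = { 'g' }

All predict sets are disjoint. The grammar IS LL(1).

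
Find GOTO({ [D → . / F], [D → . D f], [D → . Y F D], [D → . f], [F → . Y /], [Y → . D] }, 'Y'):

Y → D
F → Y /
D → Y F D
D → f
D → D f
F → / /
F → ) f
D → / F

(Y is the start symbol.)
{ [D → . / F], [D → . D f], [D → . Y F D], [D → . f], [D → Y . F D], [F → . ) f], [F → . / /], [F → . Y /], [F → Y . /], [Y → . D] }

GOTO(I, 'Y') = CLOSURE({ [A → αX.β] : [A → α.Xβ] ∈ I, X = 'Y' })

Items with dot before 'Y', with the dot advanced:
  [D → . Y F D] → [D → Y . F D]
  [F → . Y /] → [F → Y . /]
Closure of the advanced items:
  [D → Y . F D] has the dot before F: add [F → . Y /], [F → . / /], [F → . ) f]
  [F → . Y /] has the dot before Y: add [Y → . D]
  [Y → . D] has the dot before D: add [D → . Y F D], [D → . f], [D → . D f], [D → . / F]

GOTO = { [D → . / F], [D → . D f], [D → . Y F D], [D → . f], [D → Y . F D], [F → . ) f], [F → . / /], [F → . Y /], [F → Y . /], [Y → . D] }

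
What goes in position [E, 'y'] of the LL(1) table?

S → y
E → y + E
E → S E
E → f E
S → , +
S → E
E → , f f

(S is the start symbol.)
E → y + E, E → S E

To find M[E, 'y'], we find productions for E where 'y' is in the predict set (PREDICT(N → α) = (FIRST(α) \ {ε}) ∪ (FOLLOW(N) if α ⇒* ε)).

Relevant sets:
  FIRST(S) = { ',', 'f', 'y' }

E → y + E: PREDICT = { 'y' }
  'y' is in predict set, so this production goes in M[E, 'y']
E → S E: PREDICT = { ',', 'f', 'y' }
  'y' is in predict set, so this production goes in M[E, 'y']
E → f E: PREDICT = { 'f' }
E → , f f: PREDICT = { ',' }

M[E, 'y'] = E → y + E, E → S E  (a multiply-defined cell — the grammar is not LL(1))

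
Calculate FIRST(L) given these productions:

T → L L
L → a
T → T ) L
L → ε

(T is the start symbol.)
To compute FIRST(L), examine every production with L on the left-hand side, reading each right-hand side left to right until a non-nullable symbol is reached.

From L → a:
  - a is a terminal: add 'a' and stop
From L → ε:
  - ε-production, so ε ∈ FIRST(L)

Collecting: FIRST(L) = { 'a', ε }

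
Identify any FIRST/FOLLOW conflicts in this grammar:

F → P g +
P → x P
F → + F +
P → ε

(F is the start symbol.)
A FIRST/FOLLOW conflict occurs when a non-terminal N has a nullable alternative N → β (β ⇒* ε) and another alternative N → α with FIRST(α) ∩ FOLLOW(N) ≠ ∅: on such a lookahead the parser cannot decide between expanding α and letting N vanish via β.

Nullable non-terminals: P.

P: nullable alternative(s) P → ε; FOLLOW(P) = { 'g' }
  P → x P: FIRST \ {ε} = { 'x' } — disjoint from FOLLOW(P)
  P → ε: FIRST \ {ε} = { } — this is the only nullable alternative, skip

F has no nullable alternative, so no FIRST/FOLLOW check is needed there.

No FIRST/FOLLOW conflicts found.

Answer: No FIRST/FOLLOW conflicts.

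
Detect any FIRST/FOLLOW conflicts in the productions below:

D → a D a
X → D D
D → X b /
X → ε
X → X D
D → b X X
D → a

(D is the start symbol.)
A FIRST/FOLLOW conflict occurs when a non-terminal N has a nullable alternative N → β (β ⇒* ε) and another alternative N → α with FIRST(α) ∩ FOLLOW(N) ≠ ∅: on such a lookahead the parser cannot decide between expanding α and letting N vanish via β.

Nullable non-terminals: X.
FIRST sets used below: FIRST(D) = { 'a', 'b' }, FIRST(X) = { 'a', 'b', ε }

X: nullable alternative(s) X → ε; FOLLOW(X) = { $, 'a', 'b' }
  X → D D: FIRST \ {ε} = { 'a', 'b' } — overlaps FOLLOW(X) on { 'a', 'b' }: CONFLICT
  X → ε: FIRST \ {ε} = { } — this is the only nullable alternative, skip
  X → X D: FIRST \ {ε} = { 'a', 'b' } — overlaps FOLLOW(X) on { 'a', 'b' }: CONFLICT

D has no nullable alternative, so no FIRST/FOLLOW check is needed there.

So the grammar has 2 FIRST/FOLLOW conflicts (marked CONFLICT above).

Answer: Yes. X → D D with FOLLOW(X) on { 'a', 'b' }; X → X D with FOLLOW(X) on { 'a', 'b' }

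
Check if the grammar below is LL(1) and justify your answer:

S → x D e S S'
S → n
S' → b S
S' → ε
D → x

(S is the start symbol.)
No. Predict set conflict for S': { 'b' }

Relevant sets:
  FOLLOW(S') = { $, 'b' }

For S:
  PREDICT(S → x D e S S') = { 'x' }
  PREDICT(S → n) = { 'n' }
For S':
  PREDICT(S' → b S) = { 'b' }
  PREDICT(S' → ε) = { $, 'b' }
D has a single production, so nothing to check there.

Conflict found: Predict set conflict for S': { 'b' }
The grammar is NOT LL(1).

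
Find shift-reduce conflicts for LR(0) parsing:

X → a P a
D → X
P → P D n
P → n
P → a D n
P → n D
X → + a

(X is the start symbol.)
A shift-reduce conflict occurs when an LR(0) state has both:
  - a complete (reduce) item [A → α .] (dot at the end), and
  - a shift item [B → β . c γ] (dot before a terminal).

Augment with X' → X and build the canonical LR(0) collection (I0 = CLOSURE({[X' → . X]}), then GOTO on every symbol after a dot until no new states appear). It has 15 states:
  I0: { [X → . + a], [X → . a P a], [X' → . X] }  — shift
  I1: { [X → + . a] }  — shift
  I2: { [X' → X .] }  — accept
  I3: { [P → . P D n], [P → . a D n], [P → . n D], [P → . n], [X → a . P a] }  — shift
  I4: { [D → . X], [P → P . D n], [X → . + a], [X → . a P a], [X → a P . a] }  — shift
  I5: { [D → . X], [P → a . D n], [X → . + a], [X → . a P a] }  — shift
  I6: { [D → . X], [P → n . D], [P → n .], [X → . + a], [X → . a P a] }  — shift, reduce
  I7: { [P → n D .] }  — reduce
  I8: { [D → X .] }  — reduce
  I9: { [P → a D . n] }  — shift
  I10: { [P → a D n .] }  — reduce
  I11: { [P → P D . n] }  — shift
  I12: { [P → . P D n], [P → . a D n], [P → . n D], [P → . n], [X → a . P a], [X → a P a .] }  — shift, reduce
  I13: { [P → P D n .] }  — reduce
  I14: { [X → + a .] }  — reduce

I6 contains reduce item [P → n .] and shift items [X → . + a], [X → . a P a] — shift-reduce conflict.
I12 contains reduce item [X → a P a .] and shift items [P → . a D n], [P → . n], [P → . n D] — shift-reduce conflict.

Answer: Yes — I6: [P → n .] vs [X → . + a]; I12: [X → a P a .] vs [P → . a D n]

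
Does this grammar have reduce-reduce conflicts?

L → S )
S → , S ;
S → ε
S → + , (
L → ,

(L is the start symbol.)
Yes — I2: [L → , .] vs [S → .]

A reduce-reduce conflict occurs when an LR(0) state has two complete items [A → α .] and [B → β .] — both call for a reduction, and with no lookahead the parser cannot choose between them.

Augment with L' → L and build the canonical LR(0) collection (I0 = CLOSURE({[L' → . L]}), then GOTO on every symbol after a dot until no new states appear). It has 11 states:
  I0: { [L → . ,], [L → . S )], [L' → . L], [S → . + , (], [S → . , S ;], [S → .] }  — shift, reduce
  I1: { [S → + . , (] }  — shift
  I2: { [L → , .], [S → , . S ;], [S → . + , (], [S → . , S ;], [S → .] }  — shift, 2 reduces
  I3: { [L' → L .] }  — accept
  I4: { [L → S . )] }  — shift
  I5: { [L → S ) .] }  — reduce
  I6: { [S → , . S ;], [S → . + , (], [S → . , S ;], [S → .] }  — shift, reduce
  I7: { [S → , S . ;] }  — shift
  I8: { [S → , S ; .] }  — reduce
  I9: { [S → + , . (] }  — shift
  I10: { [S → + , ( .] }  — reduce

I2 contains complete items [L → , .], [S → .] — reduce-reduce conflict.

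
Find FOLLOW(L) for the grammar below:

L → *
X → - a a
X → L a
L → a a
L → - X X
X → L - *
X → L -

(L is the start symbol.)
{ $, '-', 'a' }

L is the start symbol, so $ ∈ FOLLOW(L).
In X → L a: L is followed by a, add FIRST(a) \ {ε} = { 'a' }
In X → L - *: L is followed by '-' '*', add FIRST('-' '*') \ {ε} = { '-' }
In X → L -: L is followed by '-', add FIRST('-') \ {ε} = { '-' }

Taking the union: FOLLOW(L) = { $, '-', 'a' }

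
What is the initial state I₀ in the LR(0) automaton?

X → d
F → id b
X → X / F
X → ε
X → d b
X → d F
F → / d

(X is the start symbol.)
{ [X → . X / F], [X → . d F], [X → . d b], [X → . d], [X → .], [X' → . X] }

First, augment the grammar with X' → X
I₀ = CLOSURE({ [X' → . X] }):
  [X' → . X] has the dot before X: add [X → . d], [X → . X / F], [X → .], [X → . d b], [X → . d F]
No further items can be added.

I₀ = { [X → . X / F], [X → . d F], [X → . d b], [X → . d], [X → .], [X' → . X] }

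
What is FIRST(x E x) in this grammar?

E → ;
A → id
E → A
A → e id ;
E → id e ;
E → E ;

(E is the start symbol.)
To compute FIRST(x E x), process the symbols left to right:
Symbol x is a terminal. Add 'x' and stop.
FIRST(x E x) = { 'x' }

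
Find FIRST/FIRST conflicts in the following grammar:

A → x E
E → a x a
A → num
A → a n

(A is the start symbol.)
A FIRST/FIRST conflict occurs when two productions N → α and N → β for the same non-terminal have FIRST(α) ∩ FIRST(β) ≠ ∅ (with ε ∈ FIRST of a nullable right-hand side, so two nullable alternatives also conflict).

Productions for A:
  A → x E: FIRST = { 'x' }
  A → num: FIRST = { 'num' }
  A → a n: FIRST = { 'a' }
E has only one production, so no FIRST/FIRST conflict is possible there.

All alternatives of each non-terminal have pairwise disjoint FIRST sets.

Answer: No FIRST/FIRST conflicts.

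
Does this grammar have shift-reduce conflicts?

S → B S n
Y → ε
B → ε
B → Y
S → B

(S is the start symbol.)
Augment with S' → S and build the canonical LR(0) collection (I0 = CLOSURE({[S' → . S]}), then GOTO on every symbol after a dot until no new states appear). It has 6 states:
  I0: { [B → . Y], [B → .], [S → . B S n], [S → . B], [S' → . S], [Y → .] }  — 2 reduces
  I1: { [B → . Y], [B → .], [S → . B S n], [S → . B], [S → B . S n], [S → B .], [Y → .] }  — 3 reduces
  I2: { [S' → S .] }  — accept
  I3: { [B → Y .] }  — reduce
  I4: { [S → B S . n] }  — shift
  I5: { [S → B S n .] }  — reduce

No state contains both a complete item and a shift item.

Answer: No shift-reduce conflicts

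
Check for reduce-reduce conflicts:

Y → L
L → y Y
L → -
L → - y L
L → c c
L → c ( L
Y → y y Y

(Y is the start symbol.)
Yes — I8: [L → y Y .] vs [Y → y y Y .]

A reduce-reduce conflict occurs when an LR(0) state has two complete items [A → α .] and [B → β .] — both call for a reduction, and with no lookahead the parser cannot choose between them.

Augment with Y' → Y and build the canonical LR(0) collection (I0 = CLOSURE({[Y' → . Y]}), then GOTO on every symbol after a dot until no new states appear). It has 15 states:
  I0: { [L → . - y L], [L → . -], [L → . c ( L], [L → . c c], [L → . y Y], [Y → . L], [Y → . y y Y], [Y' → . Y] }  — shift
  I1: { [L → - . y L], [L → - .] }  — shift, reduce
  I2: { [Y → L .] }  — reduce
  I3: { [Y' → Y .] }  — accept
  I4: { [L → c . ( L], [L → c . c] }  — shift
  I5: { [L → . - y L], [L → . -], [L → . c ( L], [L → . c c], [L → . y Y], [L → y . Y], [Y → . L], [Y → . y y Y], [Y → y . y Y] }  — shift
  I6: { [L → y Y .] }  — reduce
  I7: { [L → . - y L], [L → . -], [L → . c ( L], [L → . c c], [L → . y Y], [L → y . Y], [Y → . L], [Y → . y y Y], [Y → y . y Y], [Y → y y . Y] }  — shift
  I8: { [L → y Y .], [Y → y y Y .] }  — 2 reduces
  I9: { [L → . - y L], [L → . -], [L → . c ( L], [L → . c c], [L → . y Y], [L → c ( . L] }  — shift
  I10: { [L → c c .] }  — reduce
  I11: { [L → c ( L .] }  — reduce
  I12: { [L → . - y L], [L → . -], [L → . c ( L], [L → . c c], [L → . y Y], [L → y . Y], [Y → . L], [Y → . y y Y] }  — shift
  I13: { [L → - y . L], [L → . - y L], [L → . -], [L → . c ( L], [L → . c c], [L → . y Y] }  — shift
  I14: { [L → - y L .] }  — reduce

I8 contains complete items [L → y Y .], [Y → y y Y .] — reduce-reduce conflict.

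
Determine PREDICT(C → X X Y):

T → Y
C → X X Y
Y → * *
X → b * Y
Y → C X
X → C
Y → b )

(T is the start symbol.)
{ 'b' }

PREDICT(C → X X Y) = (FIRST(RHS) \ {ε}) ∪ (FOLLOW(C) if ε ∈ FIRST(RHS), i.e. RHS ⇒* ε)
FIRST(X) = { 'b' }
FIRST(X X Y) = { 'b' }
ε ∉ FIRST(X X Y), so FOLLOW(C) is not added.
PREDICT(C → X X Y) = { 'b' }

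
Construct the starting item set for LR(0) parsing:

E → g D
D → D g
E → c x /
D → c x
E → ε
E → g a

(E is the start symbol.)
First, augment the grammar with E' → E
I₀ = CLOSURE({ [E' → . E] }):
  [E' → . E] has the dot before E: add [E → . g D], [E → . c x /], [E → .], [E → . g a]
No further items can be added.

I₀ = { [E → . c x /], [E → . g D], [E → . g a], [E → .], [E' → . E] }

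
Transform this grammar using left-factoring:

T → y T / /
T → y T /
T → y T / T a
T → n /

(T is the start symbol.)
Left-factoring transforms A → αβ₁ | αβ₂ into A → αA' and A' → β₁ | β₂
(α is the longest common prefix among the alternatives). Repeat until
no nonterminal has two alternatives with a common prefix.

Round 1: T has alternatives sharing prefix 'y T /'. Introduce T': T → y T / T'
  Add: T' → /
  Add: T' → ε
  Add: T' → T a

No remaining common prefixes — done.

Resulting grammar:
T → y T / T'
T' → /
T' → ε
T' → T a
T → n /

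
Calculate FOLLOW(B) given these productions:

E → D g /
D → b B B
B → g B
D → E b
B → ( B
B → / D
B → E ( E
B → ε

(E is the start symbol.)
In D → b B B: B is followed by B, add FIRST(B) \ {ε} = { '(', '/', 'b', 'g' }
  B is nullable, so also add FOLLOW(D)
In D → b B B: B is at the end, add FOLLOW(D)
In B → g B: B is at the end; this adds FOLLOW(B) to itself — nothing new
In B → ( B: B is at the end; this adds FOLLOW(B) to itself — nothing new

The FOLLOW sets referred to above (computed the same way, to a fixed point):
  FOLLOW(D) = { '(', '/', 'b', 'g' }

Taking the union: FOLLOW(B) = { '(', '/', 'b', 'g' }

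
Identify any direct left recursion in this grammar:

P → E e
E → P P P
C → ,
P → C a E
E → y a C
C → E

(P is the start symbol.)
P → E e: starts with E
E → P P P: starts with P
C → ,: starts with ','
P → C a E: starts with C
E → y a C: starts with y
C → E: starts with E

No direct left recursion found.

Answer: No direct left recursion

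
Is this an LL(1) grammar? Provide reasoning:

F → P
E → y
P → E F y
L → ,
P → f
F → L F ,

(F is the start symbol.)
A grammar is LL(1) if for each non-terminal N with multiple productions, the predict sets of those productions are pairwise disjoint, where PREDICT(N → α) = (FIRST(α) \ {ε}) ∪ (FOLLOW(N) if α ⇒* ε).

Relevant sets:
  FIRST(P) = { 'f', 'y' }
  FIRST(L) = { ',' }
  FIRST(E) = { 'y' }

For F:
  PREDICT(F → P) = { 'f', 'y' }
  PREDICT(F → L F ',') = { ',' }
For P:
  PREDICT(P → E F y) = { 'y' }
  PREDICT(P → f) = { 'f' }
E, L have a single production, so nothing to check there.

All predict sets are disjoint. The grammar IS LL(1).

Answer: Yes, the grammar is LL(1).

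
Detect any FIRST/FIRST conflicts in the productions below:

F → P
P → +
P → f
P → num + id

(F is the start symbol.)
Productions for P:
  P → +: FIRST = { '+' }
  P → f: FIRST = { 'f' }
  P → num + id: FIRST = { 'num' }
F has only one production, so no FIRST/FIRST conflict is possible there.

All alternatives of each non-terminal have pairwise disjoint FIRST sets.

Answer: No FIRST/FIRST conflicts.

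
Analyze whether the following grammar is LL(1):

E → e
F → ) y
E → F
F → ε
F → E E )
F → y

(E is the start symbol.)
No. Predict set conflict for E: { 'e' }

A grammar is LL(1) if for each non-terminal N with multiple productions, the predict sets of those productions are pairwise disjoint, where PREDICT(N → α) = (FIRST(α) \ {ε}) ∪ (FOLLOW(N) if α ⇒* ε).

Relevant sets:
  FIRST(F) = { ')', 'e', 'y', ε }
  FIRST(E) = { ')', 'e', 'y', ε }
  FOLLOW(E) = { $, ')', 'e', 'y' }
  FOLLOW(F) = { $, ')', 'e', 'y' }

For E:
  PREDICT(E → e) = { 'e' }
  PREDICT(E → F) = { $, ')', 'e', 'y' }
For F:
  PREDICT(F → ')' y) = { ')' }
  PREDICT(F → ε) = { $, ')', 'e', 'y' }
  PREDICT(F → E E ')') = { ')', 'e', 'y' }
  PREDICT(F → y) = { 'y' }

Conflict found: Predict set conflict for E: { 'e' }
The grammar is NOT LL(1).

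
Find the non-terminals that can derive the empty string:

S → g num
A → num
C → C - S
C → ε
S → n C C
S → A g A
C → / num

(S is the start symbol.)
{ 'C' }

ε-productions: C → ε
So C is immediately nullable.
No further non-terminal can be added: every production for the remaining non-terminals contains a terminal or a non-nullable non-terminal.
Nullable = { 'C' }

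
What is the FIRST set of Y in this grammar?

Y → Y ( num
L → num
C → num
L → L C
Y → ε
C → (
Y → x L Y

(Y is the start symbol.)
{ '(', 'x', ε }

To compute FIRST(Y), examine every production with Y on the left-hand side, reading each right-hand side left to right until a non-nullable symbol is reached.

From Y → Y ( num:
  - Y is the symbol being defined: contributes nothing new
    Y is nullable, so continue to the next symbol
  - '(' is a terminal: add '(' and stop
From Y → ε:
  - ε-production, so ε ∈ FIRST(Y)
From Y → x L Y:
  - x is a terminal: add 'x' and stop

Collecting: FIRST(Y) = { '(', 'x', ε }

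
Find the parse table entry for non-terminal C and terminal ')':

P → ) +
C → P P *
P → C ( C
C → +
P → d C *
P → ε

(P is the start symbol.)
To find M[C, ')'], we find productions for C where ')' is in the predict set (PREDICT(N → α) = (FIRST(α) \ {ε}) ∪ (FOLLOW(N) if α ⇒* ε)).

Relevant sets:
  FIRST(P) = { ')', '*', '+', 'd', ε }

C → P P *: PREDICT = { ')', '*', '+', 'd' }
  ')' is in predict set, so this production goes in M[C, ')']
C → +: PREDICT = { '+' }

M[C, ')'] = C → P P *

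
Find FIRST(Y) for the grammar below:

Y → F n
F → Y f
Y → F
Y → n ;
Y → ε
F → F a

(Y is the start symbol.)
{ 'f', 'n', ε }

To compute FIRST(Y), examine every production with Y on the left-hand side, reading each right-hand side left to right until a non-nullable symbol is reached.

FIRST sets of the other non-terminals involved (by the same procedure, iterated to a fixed point):
  FIRST(F) = { 'f', 'n' }

From Y → F n:
  - F is a non-terminal: add FIRST(F) \ {ε} = { 'f', 'n' }
    F is not nullable, so stop
From Y → F:
  - F is a non-terminal: add FIRST(F) \ {ε} = { 'f', 'n' }
    F is not nullable, so stop
From Y → n ;:
  - n is a terminal: add 'n' and stop
From Y → ε:
  - ε-production, so ε ∈ FIRST(Y)

Collecting: FIRST(Y) = { 'f', 'n', ε }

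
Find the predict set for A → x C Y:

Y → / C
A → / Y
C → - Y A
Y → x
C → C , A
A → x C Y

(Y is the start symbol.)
{ 'x' }

PREDICT(A → x C Y) = (FIRST(RHS) \ {ε}) ∪ (FOLLOW(A) if ε ∈ FIRST(RHS), i.e. RHS ⇒* ε)
FIRST(x C Y) = { 'x' }
ε ∉ FIRST(x C Y), so FOLLOW(A) is not added.
PREDICT(A → x C Y) = { 'x' }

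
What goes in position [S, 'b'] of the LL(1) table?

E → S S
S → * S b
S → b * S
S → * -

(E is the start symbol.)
To find M[S, 'b'], we find productions for S where 'b' is in the predict set (PREDICT(N → α) = (FIRST(α) \ {ε}) ∪ (FOLLOW(N) if α ⇒* ε)).

S → * S b: PREDICT = { '*' }
S → b * S: PREDICT = { 'b' }
  'b' is in predict set, so this production goes in M[S, 'b']
S → * -: PREDICT = { '*' }

M[S, 'b'] = S → b * S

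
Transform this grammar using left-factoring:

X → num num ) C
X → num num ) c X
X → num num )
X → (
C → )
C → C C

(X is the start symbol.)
Left-factoring transforms A → αβ₁ | αβ₂ into A → αA' and A' → β₁ | β₂
(α is the longest common prefix among the alternatives). Repeat until
no nonterminal has two alternatives with a common prefix.

Round 1: X has alternatives sharing prefix 'num num )'. Introduce X': X → num num ) X'
  Add: X' → C
  Add: X' → c X
  Add: X' → ε

No remaining common prefixes — done.

Resulting grammar:
X → num num ) X'
X' → C
X' → c X
X' → ε
X → (
C → )
C → C C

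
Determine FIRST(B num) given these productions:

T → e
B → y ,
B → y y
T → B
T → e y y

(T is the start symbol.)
FIRST sets of the non-terminals involved (from the grammar, by fixed-point iteration):
  FIRST(B) = { 'y' }

To compute FIRST(B num), process the symbols left to right:
Symbol B is a non-terminal. Add FIRST(B) \ {ε} = { 'y' }
B is not nullable (ε ∉ FIRST(B)), so stop here.
FIRST(B num) = { 'y' }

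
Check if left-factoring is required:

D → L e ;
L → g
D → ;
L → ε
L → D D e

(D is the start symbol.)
No, left-factoring is not needed

Left-factoring is needed when two productions for the same non-terminal
share a common prefix on the right-hand side.

Productions for D:
  D → L e ;
  D → ;
Productions for L:
  L → g
  L → ε
  L → D D e

No common prefixes found.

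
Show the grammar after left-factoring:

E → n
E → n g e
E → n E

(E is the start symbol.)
E → n E'
E' → ε
E' → g e
E' → E

Left-factoring transforms A → αβ₁ | αβ₂ into A → αA' and A' → β₁ | β₂
(α is the longest common prefix among the alternatives). Repeat until
no nonterminal has two alternatives with a common prefix.

Round 1: E has alternatives sharing prefix 'n'. Introduce E': E → n E'
  Add: E' → ε
  Add: E' → g e
  Add: E' → E

No remaining common prefixes — done.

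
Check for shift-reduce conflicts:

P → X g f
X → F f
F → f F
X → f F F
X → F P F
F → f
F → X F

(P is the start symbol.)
Yes — I4: [F → f .] vs [F → . f]; I5: [F → f F .] vs [F → . f]; I7: [F → X F .] vs [F → . f]; I9: [F → f .] vs [F → . f]; I10: [X → F P F .] vs [F → . f]; I11: [X → f F F .] vs [F → . f]

A shift-reduce conflict occurs when an LR(0) state has both:
  - a complete (reduce) item [A → α .] (dot at the end), and
  - a shift item [B → β . c γ] (dot before a terminal).

Augment with P' → P and build the canonical LR(0) collection (I0 = CLOSURE({[P' → . P]}), then GOTO on every symbol after a dot until no new states appear). It has 14 states:
  I0: { [F → . X F], [F → . f F], [F → . f], [P → . X g f], [P' → . P], [X → . F P F], [X → . F f], [X → . f F F] }  — shift
  I1: { [F → . X F], [F → . f F], [F → . f], [P → . X g f], [X → . F P F], [X → . F f], [X → . f F F], [X → F . P F], [X → F . f] }  — shift
  I2: { [P' → P .] }  — accept
  I3: { [F → . X F], [F → . f F], [F → . f], [F → X . F], [P → X . g f], [X → . F P F], [X → . F f], [X → . f F F] }  — shift
  I4: { [F → . X F], [F → . f F], [F → . f], [F → f . F], [F → f .], [X → . F P F], [X → . F f], [X → . f F F], [X → f . F F] }  — shift, reduce
  I5: { [F → . X F], [F → . f F], [F → . f], [F → f F .], [P → . X g f], [X → . F P F], [X → . F f], [X → . f F F], [X → F . P F], [X → F . f], [X → f F . F] }  — shift, reduce
  I6: { [F → . X F], [F → . f F], [F → . f], [F → X . F], [X → . F P F], [X → . F f], [X → . f F F] }  — shift
  I7: { [F → . X F], [F → . f F], [F → . f], [F → X F .], [P → . X g f], [X → . F P F], [X → . F f], [X → . f F F], [X → F . P F], [X → F . f] }  — shift, reduce
  I8: { [F → . X F], [F → . f F], [F → . f], [X → . F P F], [X → . F f], [X → . f F F], [X → F P . F] }  — shift
  I9: { [F → . X F], [F → . f F], [F → . f], [F → f . F], [F → f .], [X → . F P F], [X → . F f], [X → . f F F], [X → F f .], [X → f . F F] }  — shift, 2 reduces
  I10: { [F → . X F], [F → . f F], [F → . f], [P → . X g f], [X → . F P F], [X → . F f], [X → . f F F], [X → F . P F], [X → F . f], [X → F P F .] }  — shift, reduce
  I11: { [F → . X F], [F → . f F], [F → . f], [P → . X g f], [X → . F P F], [X → . F f], [X → . f F F], [X → F . P F], [X → F . f], [X → f F F .] }  — shift, reduce
  I12: { [P → X g . f] }  — shift
  I13: { [P → X g f .] }  — reduce

I4 contains reduce item [F → f .] and shift items [F → . f], [F → . f F], [X → . f F F] — shift-reduce conflict.
I5 contains reduce item [F → f F .] and shift items [F → . f], [F → . f F], [X → F . f], [X → . f F F] — shift-reduce conflict.
I7 contains reduce item [F → X F .] and shift items [F → . f], [F → . f F], [X → F . f], [X → . f F F] — shift-reduce conflict.
I9 contains reduce items [F → f .], [X → F f .] and shift items [F → . f], [F → . f F], [X → . f F F] — shift-reduce conflict.
I10 contains reduce item [X → F P F .] and shift items [F → . f], [F → . f F], [X → F . f], [X → . f F F] — shift-reduce conflict.
I11 contains reduce item [X → f F F .] and shift items [F → . f], [F → . f F], [X → F . f], [X → . f F F] — shift-reduce conflict.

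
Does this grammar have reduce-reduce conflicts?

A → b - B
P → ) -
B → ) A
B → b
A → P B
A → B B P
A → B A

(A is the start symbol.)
No reduce-reduce conflicts

A reduce-reduce conflict occurs when an LR(0) state has two complete items [A → α .] and [B → β .] — both call for a reduction, and with no lookahead the parser cannot choose between them.

Augment with A' → A and build the canonical LR(0) collection (I0 = CLOSURE({[A' → . A]}), then GOTO on every symbol after a dot until no new states appear). It has 16 states:
  I0: { [A → . B A], [A → . B B P], [A → . P B], [A → . b - B], [A' → . A], [B → . ) A], [B → . b], [P → . ) -] }  — shift
  I1: { [A → . B A], [A → . B B P], [A → . P B], [A → . b - B], [B → ) . A], [B → . ) A], [B → . b], [P → ) . -], [P → . ) -] }  — shift
  I2: { [A' → A .] }  — accept
  I3: { [A → . B A], [A → . B B P], [A → . P B], [A → . b - B], [A → B . A], [A → B . B P], [B → . ) A], [B → . b], [P → . ) -] }  — shift
  I4: { [A → P . B], [B → . ) A], [B → . b] }  — shift
  I5: { [A → b . - B], [B → b .] }  — shift, reduce
  I6: { [A → b - . B], [B → . ) A], [B → . b] }  — shift
  I7: { [A → . B A], [A → . B B P], [A → . P B], [A → . b - B], [B → ) . A], [B → . ) A], [B → . b], [P → . ) -] }  — shift
  I8: { [A → b - B .] }  — reduce
  I9: { [B → b .] }  — reduce
  I10: { [B → ) A .] }  — reduce
  I11: { [A → P B .] }  — reduce
  I12: { [A → B A .] }  — reduce
  I13: { [A → . B A], [A → . B B P], [A → . P B], [A → . b - B], [A → B . A], [A → B . B P], [A → B B . P], [B → . ) A], [B → . b], [P → . ) -] }  — shift
  I14: { [A → B B P .], [A → P . B], [B → . ) A], [B → . b] }  — shift, reduce
  I15: { [P → ) - .] }  — reduce

No state contains more than one complete item.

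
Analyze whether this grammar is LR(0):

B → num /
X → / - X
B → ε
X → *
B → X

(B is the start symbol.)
A grammar is LR(0) if no state in the canonical LR(0) collection has:
  - both a shift item (dot before a terminal) and a complete item (shift-reduce conflict), or
  - two or more complete items (reduce-reduce conflict; the accept item [B' → B .] counts as a complete item here).

Augment with B' → B and build the canonical LR(0) collection (I0 = CLOSURE({[B' → . B]}), then GOTO on every symbol after a dot until no new states appear). It has 9 states:
  I0: { [B → . X], [B → . num /], [B → .], [B' → . B], [X → . *], [X → . / - X] }  — shift, reduce
  I1: { [X → * .] }  — reduce
  I2: { [X → / . - X] }  — shift
  I3: { [B' → B .] }  — accept
  I4: { [B → X .] }  — reduce
  I5: { [B → num . /] }  — shift
  I6: { [B → num / .] }  — reduce
  I7: { [X → . *], [X → . / - X], [X → / - . X] }  — shift
  I8: { [X → / - X .] }  — reduce

Conflict in state I0:
  Shift-reduce conflict between [B → .] and [B → . num /]
So the grammar is NOT LR(0).

Answer: No. Shift-reduce conflict between [B → .] and [B → . num /]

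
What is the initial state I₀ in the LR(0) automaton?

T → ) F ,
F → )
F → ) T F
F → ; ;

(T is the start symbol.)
First, augment the grammar with T' → T
I₀ = CLOSURE({ [T' → . T] }):
  [T' → . T] has the dot before T: add [T → . ) F ,]
No further items can be added.

I₀ = { [T → . ) F ,], [T' → . T] }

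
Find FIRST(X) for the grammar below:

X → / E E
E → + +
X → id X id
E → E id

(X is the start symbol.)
To compute FIRST(X), examine every production with X on the left-hand side, reading each right-hand side left to right until a non-nullable symbol is reached.

From X → / E E:
  - '/' is a terminal: add '/' and stop
From X → id X id:
  - id is a terminal: add 'id' and stop

Collecting: FIRST(X) = { '/', 'id' }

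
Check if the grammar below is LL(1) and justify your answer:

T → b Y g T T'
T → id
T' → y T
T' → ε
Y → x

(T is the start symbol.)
A grammar is LL(1) if for each non-terminal N with multiple productions, the predict sets of those productions are pairwise disjoint, where PREDICT(N → α) = (FIRST(α) \ {ε}) ∪ (FOLLOW(N) if α ⇒* ε).

Relevant sets:
  FOLLOW(T') = { $, 'y' }

For T:
  PREDICT(T → b Y g T T') = { 'b' }
  PREDICT(T → id) = { 'id' }
For T':
  PREDICT(T' → y T) = { 'y' }
  PREDICT(T' → ε) = { $, 'y' }
Y has a single production, so nothing to check there.

Conflict found: Predict set conflict for T': { 'y' }
The grammar is NOT LL(1).

Answer: No. Predict set conflict for T': { 'y' }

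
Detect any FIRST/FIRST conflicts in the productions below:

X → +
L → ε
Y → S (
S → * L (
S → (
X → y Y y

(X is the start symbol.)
A FIRST/FIRST conflict occurs when two productions N → α and N → β for the same non-terminal have FIRST(α) ∩ FIRST(β) ≠ ∅ (with ε ∈ FIRST of a nullable right-hand side, so two nullable alternatives also conflict).

Productions for X:
  X → +: FIRST = { '+' }
  X → y Y y: FIRST = { 'y' }
Productions for S:
  S → * L (: FIRST = { '*' }
  S → (: FIRST = { '(' }
L, Y have only one production, so no FIRST/FIRST conflict is possible there.

All alternatives of each non-terminal have pairwise disjoint FIRST sets.

Answer: No FIRST/FIRST conflicts.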